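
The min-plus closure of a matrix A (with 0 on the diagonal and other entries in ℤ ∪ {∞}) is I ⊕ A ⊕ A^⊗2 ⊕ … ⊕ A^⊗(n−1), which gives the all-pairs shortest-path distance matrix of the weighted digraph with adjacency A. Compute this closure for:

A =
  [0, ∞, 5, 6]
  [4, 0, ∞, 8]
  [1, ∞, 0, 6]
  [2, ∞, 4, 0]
Closure =
  [0, ∞, 5, 6]
  [4, 0, 9, 8]
  [1, ∞, 0, 6]
  [2, ∞, 4, 0]

This is the Floyd-Warshall all-pairs shortest-path computation. For each intermediate vertex k = 0, 1, …, 3, update dist[i][j] ← min(dist[i][j], dist[i][k] + dist[k][j]). The final matrix gives, for each (i, j), the minimum total weight of any directed path from i to j (possibly empty when i = j).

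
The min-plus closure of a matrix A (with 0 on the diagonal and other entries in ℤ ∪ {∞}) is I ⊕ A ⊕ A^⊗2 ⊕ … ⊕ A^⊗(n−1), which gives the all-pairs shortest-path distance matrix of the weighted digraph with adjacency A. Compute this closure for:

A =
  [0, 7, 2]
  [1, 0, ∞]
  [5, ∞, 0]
Closure =
  [0, 7, 2]
  [1, 0, 3]
  [5, 12, 0]

This is the Floyd-Warshall all-pairs shortest-path computation. For each intermediate vertex k = 0, 1, …, 2, update dist[i][j] ← min(dist[i][j], dist[i][k] + dist[k][j]). The final matrix gives, for each (i, j), the minimum total weight of any directed path from i to j (possibly empty when i = j).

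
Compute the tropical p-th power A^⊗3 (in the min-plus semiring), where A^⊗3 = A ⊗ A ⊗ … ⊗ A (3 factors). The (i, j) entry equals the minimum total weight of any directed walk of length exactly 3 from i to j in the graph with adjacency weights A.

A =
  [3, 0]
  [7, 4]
A^⊗3 =
  [9, 6]
  [13, 10]

Each entry (A^⊗3)_ij equals the minimum over all length-3 walks i = v_0 → v_1 → … → v_3 = j of Σ_t A[v_t][v_{t+1}]. For example, for (i, j) = (0, 1) we minimise over 4 possible intermediate vertex sequences; the minimum is 6, attained along the walk 0 → 0 → 0 → 1.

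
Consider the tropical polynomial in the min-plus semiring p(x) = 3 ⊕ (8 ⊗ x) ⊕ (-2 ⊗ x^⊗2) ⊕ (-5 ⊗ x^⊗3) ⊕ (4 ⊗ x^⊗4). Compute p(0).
p(0) = -5

A tropical monomial a ⊗ x^⊗i evaluates to a + i · x. Evaluating each term at x = 0:
  Term 0 contributes 3 + 0 · 0 = 3
  Term 1 contributes 8 + 1 · 0 = 8
  Term 2 contributes -2 + 2 · 0 = -2
  Term 3 contributes -5 + 3 · 0 = -5
  Term 4 contributes 4 + 4 · 0 = 4
p(0) = ⊕ of these = min[3, 8, -2, -5, 4] = -5.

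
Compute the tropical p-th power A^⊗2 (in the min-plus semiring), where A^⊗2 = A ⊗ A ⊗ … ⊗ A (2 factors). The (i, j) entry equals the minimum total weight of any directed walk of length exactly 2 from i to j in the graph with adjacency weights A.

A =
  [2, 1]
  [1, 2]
A^⊗2 =
  [2, 3]
  [3, 2]

Each entry (A^⊗2)_ij equals the minimum over all length-2 walks i = v_0 → v_1 → … → v_2 = j of Σ_t A[v_t][v_{t+1}]. For example, for (i, j) = (0, 1) we minimise over 2 possible intermediate vertex sequences; the minimum is 3, attained along the walk 0 → 0 → 1.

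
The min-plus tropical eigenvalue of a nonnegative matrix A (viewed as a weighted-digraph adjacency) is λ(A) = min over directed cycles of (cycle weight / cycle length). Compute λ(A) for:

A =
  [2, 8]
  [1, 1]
λ(A) = 1

Enumerate directed cycles and compute their means (weight / length). Sample:
  cycle 0 → 0: weight = 2, length = 1, mean = 2/1 ≈ 2.000
  cycle 1 → 1: weight = 1, length = 1, mean = 1/1 ≈ 1.000
  cycle 0 → 1 → 0: weight = 9, length = 2, mean = 9/2 ≈ 4.500
  cycle 1 → 0 → 1: weight = 9, length = 2, mean = 9/2 ≈ 4.500
Minimum mean = 1.000, attained e.g. along the cycle 1 → 1 with weight 1 and length 1. So λ(A) = 1/1 = 1.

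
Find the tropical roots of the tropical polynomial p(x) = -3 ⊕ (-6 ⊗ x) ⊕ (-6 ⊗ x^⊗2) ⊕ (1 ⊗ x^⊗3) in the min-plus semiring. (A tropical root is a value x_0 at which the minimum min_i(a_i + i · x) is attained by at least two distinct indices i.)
Roots: {-7, 0, 3}

Each tropical root is a break point of the lower envelope of the lines y = a_i + i · x (there are 4 lines, with slopes 0, 1, ..., 3). Only the lines that attain the minimum somewhere contribute to roots; other lines are dominated. Here the surviving (envelope) indices are i = 3, i = 2, i = 1, i = 0.
Intersections between consecutive envelope lines give the roots: for adjacent envelope indices i < j the intersection is x = (a_i − a_j) / (j − i). Reading off the sorted break points: {-7, 0, 3}.
Verification: at each break x_0, at least two indices attain the minimum of min_i(a_i + i · x_0).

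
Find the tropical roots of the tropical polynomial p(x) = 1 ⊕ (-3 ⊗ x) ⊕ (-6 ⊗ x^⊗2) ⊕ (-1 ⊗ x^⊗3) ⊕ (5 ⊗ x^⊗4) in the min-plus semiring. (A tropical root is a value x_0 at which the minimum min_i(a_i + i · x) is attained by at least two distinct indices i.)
Roots: {-6, -5, 3, 4}

Each tropical root is a break point of the lower envelope of the lines y = a_i + i · x (there are 5 lines, with slopes 0, 1, ..., 4). Only the lines that attain the minimum somewhere contribute to roots; other lines are dominated. Here the surviving (envelope) indices are i = 4, i = 3, i = 2, i = 1, i = 0.
Intersections between consecutive envelope lines give the roots: for adjacent envelope indices i < j the intersection is x = (a_i − a_j) / (j − i). Reading off the sorted break points: {-6, -5, 3, 4}.
Verification: at each break x_0, at least two indices attain the minimum of min_i(a_i + i · x_0).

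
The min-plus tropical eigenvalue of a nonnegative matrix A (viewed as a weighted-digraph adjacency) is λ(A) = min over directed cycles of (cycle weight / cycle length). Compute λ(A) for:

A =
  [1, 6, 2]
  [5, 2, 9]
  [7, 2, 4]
λ(A) = 1

Enumerate directed cycles and compute their means (weight / length). Sample:
  cycle 0 → 0: weight = 1, length = 1, mean = 1/1 ≈ 1.000
  cycle 1 → 1: weight = 2, length = 1, mean = 2/1 ≈ 2.000
  cycle 2 → 2: weight = 4, length = 1, mean = 4/1 ≈ 4.000
  cycle 0 → 1 → 0: weight = 11, length = 2, mean = 11/2 ≈ 5.500
  cycle 0 → 2 → 0: weight = 9, length = 2, mean = 9/2 ≈ 4.500
  cycle 1 → 0 → 1: weight = 11, length = 2, mean = 11/2 ≈ 5.500
Minimum mean = 1.000, attained e.g. along the cycle 0 → 0 with weight 1 and length 1. So λ(A) = 1/1 = 1.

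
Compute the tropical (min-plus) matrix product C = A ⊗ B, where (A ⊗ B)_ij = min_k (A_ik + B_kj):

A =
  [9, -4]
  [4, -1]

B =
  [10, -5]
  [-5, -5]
A ⊗ B =
  [-9, -9]
  [-6, -6]

Apply the min-plus product entry-by-entry:
  C[0][0] = min over k of (A[0][0] + B[0][0] = 9 + 10 = 19, A[0][1] + B[1][0] = -4 + -5 = -9) = -9 (attained at k = 1)
  C[0][1] = min over k of (A[0][0] + B[0][1] = 9 + -5 = 4, A[0][1] + B[1][1] = -4 + -5 = -9) = -9 (attained at k = 1)
  C[1][0] = min over k of (A[1][0] + B[0][0] = 4 + 10 = 14, A[1][1] + B[1][0] = -1 + -5 = -6) = -6 (attained at k = 1)
  C[1][1] = min over k of (A[1][0] + B[0][1] = 4 + -5 = -1, A[1][1] + B[1][1] = -1 + -5 = -6) = -6 (attained at k = 1)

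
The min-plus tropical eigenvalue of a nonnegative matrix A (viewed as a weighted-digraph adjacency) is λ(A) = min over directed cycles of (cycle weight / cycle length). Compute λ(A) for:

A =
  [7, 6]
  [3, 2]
λ(A) = 2

Enumerate directed cycles and compute their means (weight / length). Sample:
  cycle 0 → 0: weight = 7, length = 1, mean = 7/1 ≈ 7.000
  cycle 1 → 1: weight = 2, length = 1, mean = 2/1 ≈ 2.000
  cycle 0 → 1 → 0: weight = 9, length = 2, mean = 9/2 ≈ 4.500
  cycle 1 → 0 → 1: weight = 9, length = 2, mean = 9/2 ≈ 4.500
Minimum mean = 2.000, attained e.g. along the cycle 1 → 1 with weight 2 and length 1. So λ(A) = 2/1 = 2.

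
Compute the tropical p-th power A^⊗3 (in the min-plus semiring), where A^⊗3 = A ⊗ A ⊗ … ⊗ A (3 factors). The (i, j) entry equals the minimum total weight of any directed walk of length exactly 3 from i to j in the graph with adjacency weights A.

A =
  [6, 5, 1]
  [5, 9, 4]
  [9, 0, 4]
A^⊗3 =
  [6, 5, 5]
  [9, 6, 8]
  [9, 4, 6]

Each entry (A^⊗3)_ij equals the minimum over all length-3 walks i = v_0 → v_1 → … → v_3 = j of Σ_t A[v_t][v_{t+1}]. For example, for (i, j) = (0, 2) we minimise over 9 possible intermediate vertex sequences; the minimum is 5, attained along the walk 0 → 2 → 1 → 2.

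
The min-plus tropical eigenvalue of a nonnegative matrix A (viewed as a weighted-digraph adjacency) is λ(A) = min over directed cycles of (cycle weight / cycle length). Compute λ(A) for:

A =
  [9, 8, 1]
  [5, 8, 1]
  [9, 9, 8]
λ(A) = 5

Enumerate directed cycles and compute their means (weight / length). Sample:
  cycle 0 → 0: weight = 9, length = 1, mean = 9/1 ≈ 9.000
  cycle 1 → 1: weight = 8, length = 1, mean = 8/1 ≈ 8.000
  cycle 2 → 2: weight = 8, length = 1, mean = 8/1 ≈ 8.000
  cycle 0 → 1 → 0: weight = 13, length = 2, mean = 13/2 ≈ 6.500
  cycle 0 → 2 → 0: weight = 10, length = 2, mean = 10/2 ≈ 5.000
  cycle 1 → 0 → 1: weight = 13, length = 2, mean = 13/2 ≈ 6.500
Minimum mean = 5.000, attained e.g. along the cycle 0 → 2 → 0 with weight 10 and length 2. So λ(A) = 10/2 = 5.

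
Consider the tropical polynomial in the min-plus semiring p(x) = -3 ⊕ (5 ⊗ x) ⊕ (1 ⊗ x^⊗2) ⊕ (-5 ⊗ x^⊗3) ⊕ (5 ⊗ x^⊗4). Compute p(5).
p(5) = -3

A tropical monomial a ⊗ x^⊗i evaluates to a + i · x. Evaluating each term at x = 5:
  Term 0 contributes -3 + 0 · 5 = -3
  Term 1 contributes 5 + 1 · 5 = 10
  Term 2 contributes 1 + 2 · 5 = 11
  Term 3 contributes -5 + 3 · 5 = 10
  Term 4 contributes 5 + 4 · 5 = 25
p(5) = ⊕ of these = min[-3, 10, 11, 10, 25] = -3.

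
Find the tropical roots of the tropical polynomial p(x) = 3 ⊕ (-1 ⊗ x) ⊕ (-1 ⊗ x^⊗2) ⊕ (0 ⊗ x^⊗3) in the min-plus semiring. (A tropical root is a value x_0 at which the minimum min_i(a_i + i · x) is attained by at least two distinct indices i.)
Roots: {-1, 0, 4}

Each tropical root is a break point of the lower envelope of the lines y = a_i + i · x (there are 4 lines, with slopes 0, 1, ..., 3). Only the lines that attain the minimum somewhere contribute to roots; other lines are dominated. Here the surviving (envelope) indices are i = 3, i = 2, i = 1, i = 0.
Intersections between consecutive envelope lines give the roots: for adjacent envelope indices i < j the intersection is x = (a_i − a_j) / (j − i). Reading off the sorted break points: {-1, 0, 4}.
Verification: at each break x_0, at least two indices attain the minimum of min_i(a_i + i · x_0).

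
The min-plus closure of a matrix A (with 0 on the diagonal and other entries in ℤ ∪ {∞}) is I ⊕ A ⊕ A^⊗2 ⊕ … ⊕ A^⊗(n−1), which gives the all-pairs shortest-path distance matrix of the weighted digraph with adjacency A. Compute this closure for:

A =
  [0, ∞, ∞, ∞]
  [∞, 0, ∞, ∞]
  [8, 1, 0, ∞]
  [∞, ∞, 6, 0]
Closure =
  [0, ∞, ∞, ∞]
  [∞, 0, ∞, ∞]
  [8, 1, 0, ∞]
  [14, 7, 6, 0]

This is the Floyd-Warshall all-pairs shortest-path computation. For each intermediate vertex k = 0, 1, …, 3, update dist[i][j] ← min(dist[i][j], dist[i][k] + dist[k][j]). The final matrix gives, for each (i, j), the minimum total weight of any directed path from i to j (possibly empty when i = j).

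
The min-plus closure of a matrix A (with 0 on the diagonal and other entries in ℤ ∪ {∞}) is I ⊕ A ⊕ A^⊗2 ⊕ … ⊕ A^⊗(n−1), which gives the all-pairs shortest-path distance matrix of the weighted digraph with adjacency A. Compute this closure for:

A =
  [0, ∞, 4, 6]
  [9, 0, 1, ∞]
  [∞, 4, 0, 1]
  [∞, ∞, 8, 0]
Closure =
  [0, 8, 4, 5]
  [9, 0, 1, 2]
  [13, 4, 0, 1]
  [21, 12, 8, 0]

This is the Floyd-Warshall all-pairs shortest-path computation. For each intermediate vertex k = 0, 1, …, 3, update dist[i][j] ← min(dist[i][j], dist[i][k] + dist[k][j]). The final matrix gives, for each (i, j), the minimum total weight of any directed path from i to j (possibly empty when i = j).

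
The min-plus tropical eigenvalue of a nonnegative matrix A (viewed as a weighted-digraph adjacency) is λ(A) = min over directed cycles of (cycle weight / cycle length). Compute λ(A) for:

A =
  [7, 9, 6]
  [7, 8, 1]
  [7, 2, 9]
λ(A) = 3/2

Enumerate directed cycles and compute their means (weight / length). Sample:
  cycle 0 → 0: weight = 7, length = 1, mean = 7/1 ≈ 7.000
  cycle 1 → 1: weight = 8, length = 1, mean = 8/1 ≈ 8.000
  cycle 2 → 2: weight = 9, length = 1, mean = 9/1 ≈ 9.000
  cycle 0 → 1 → 0: weight = 16, length = 2, mean = 16/2 ≈ 8.000
  cycle 0 → 2 → 0: weight = 13, length = 2, mean = 13/2 ≈ 6.500
  cycle 1 → 0 → 1: weight = 16, length = 2, mean = 16/2 ≈ 8.000
Minimum mean = 1.500, attained e.g. along the cycle 1 → 2 → 1 with weight 3 and length 2. So λ(A) = 3/2 = 3/2.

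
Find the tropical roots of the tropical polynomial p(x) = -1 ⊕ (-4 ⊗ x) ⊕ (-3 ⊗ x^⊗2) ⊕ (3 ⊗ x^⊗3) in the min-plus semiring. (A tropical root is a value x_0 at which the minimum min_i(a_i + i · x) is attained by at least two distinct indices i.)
Roots: {-6, -1, 3}

Each tropical root is a break point of the lower envelope of the lines y = a_i + i · x (there are 4 lines, with slopes 0, 1, ..., 3). Only the lines that attain the minimum somewhere contribute to roots; other lines are dominated. Here the surviving (envelope) indices are i = 3, i = 2, i = 1, i = 0.
Intersections between consecutive envelope lines give the roots: for adjacent envelope indices i < j the intersection is x = (a_i − a_j) / (j − i). Reading off the sorted break points: {-6, -1, 3}.
Verification: at each break x_0, at least two indices attain the minimum of min_i(a_i + i · x_0).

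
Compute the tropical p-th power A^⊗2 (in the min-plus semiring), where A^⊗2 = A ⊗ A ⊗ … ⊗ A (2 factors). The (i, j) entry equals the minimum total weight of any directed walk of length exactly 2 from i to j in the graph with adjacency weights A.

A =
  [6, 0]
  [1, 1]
A^⊗2 =
  [1, 1]
  [2, 1]

Each entry (A^⊗2)_ij equals the minimum over all length-2 walks i = v_0 → v_1 → … → v_2 = j of Σ_t A[v_t][v_{t+1}]. For example, for (i, j) = (0, 1) we minimise over 2 possible intermediate vertex sequences; the minimum is 1, attained along the walk 0 → 1 → 1.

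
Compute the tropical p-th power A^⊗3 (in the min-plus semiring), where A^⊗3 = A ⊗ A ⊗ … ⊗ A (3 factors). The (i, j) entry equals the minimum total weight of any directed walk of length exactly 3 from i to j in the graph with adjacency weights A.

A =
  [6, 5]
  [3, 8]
A^⊗3 =
  [14, 13]
  [11, 14]

Each entry (A^⊗3)_ij equals the minimum over all length-3 walks i = v_0 → v_1 → … → v_3 = j of Σ_t A[v_t][v_{t+1}]. For example, for (i, j) = (0, 1) we minimise over 4 possible intermediate vertex sequences; the minimum is 13, attained along the walk 0 → 1 → 0 → 1.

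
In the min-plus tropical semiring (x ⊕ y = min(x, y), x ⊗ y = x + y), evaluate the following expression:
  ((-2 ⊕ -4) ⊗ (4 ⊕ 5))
((-2 ⊕ -4) ⊗ (4 ⊕ 5)) = 0

Expand innermost to outermost. Recall ⊕ takes the minimum of its arguments and ⊗ takes their sum. Working out the expression ((-2 ⊕ -4) ⊗ (4 ⊕ 5)) gives 0.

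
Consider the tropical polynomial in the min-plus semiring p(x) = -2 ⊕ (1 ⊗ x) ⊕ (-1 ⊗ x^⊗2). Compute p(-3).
p(-3) = -7

A tropical monomial a ⊗ x^⊗i evaluates to a + i · x. Evaluating each term at x = -3:
  Term 0 contributes -2 + 0 · -3 = -2
  Term 1 contributes 1 + 1 · -3 = -2
  Term 2 contributes -1 + 2 · -3 = -7
p(-3) = ⊕ of these = min[-2, -2, -7] = -7.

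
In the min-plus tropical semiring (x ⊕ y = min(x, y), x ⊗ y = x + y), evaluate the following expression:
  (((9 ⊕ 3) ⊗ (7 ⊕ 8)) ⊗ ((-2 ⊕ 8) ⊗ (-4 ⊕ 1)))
(((9 ⊕ 3) ⊗ (7 ⊕ 8)) ⊗ ((-2 ⊕ 8) ⊗ (-4 ⊕ 1))) = 4

Expand innermost to outermost. Recall ⊕ takes the minimum of its arguments and ⊗ takes their sum. Working out the expression (((9 ⊕ 3) ⊗ (7 ⊕ 8)) ⊗ ((-2 ⊕ 8) ⊗ (-4 ⊕ 1))) gives 4.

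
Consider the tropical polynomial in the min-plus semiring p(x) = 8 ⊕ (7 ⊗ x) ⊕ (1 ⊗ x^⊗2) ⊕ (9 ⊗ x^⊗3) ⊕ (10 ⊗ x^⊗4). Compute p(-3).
p(-3) = -5

A tropical monomial a ⊗ x^⊗i evaluates to a + i · x. Evaluating each term at x = -3:
  Term 0 contributes 8 + 0 · -3 = 8
  Term 1 contributes 7 + 1 · -3 = 4
  Term 2 contributes 1 + 2 · -3 = -5
  Term 3 contributes 9 + 3 · -3 = 0
  Term 4 contributes 10 + 4 · -3 = -2
p(-3) = ⊕ of these = min[8, 4, -5, 0, -2] = -5.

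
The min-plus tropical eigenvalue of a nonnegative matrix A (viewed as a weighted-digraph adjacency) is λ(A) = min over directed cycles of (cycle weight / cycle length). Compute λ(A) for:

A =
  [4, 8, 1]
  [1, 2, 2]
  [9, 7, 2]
λ(A) = 2

Enumerate directed cycles and compute their means (weight / length). Sample:
  cycle 0 → 0: weight = 4, length = 1, mean = 4/1 ≈ 4.000
  cycle 1 → 1: weight = 2, length = 1, mean = 2/1 ≈ 2.000
  cycle 2 → 2: weight = 2, length = 1, mean = 2/1 ≈ 2.000
  cycle 0 → 1 → 0: weight = 9, length = 2, mean = 9/2 ≈ 4.500
  cycle 0 → 2 → 0: weight = 10, length = 2, mean = 10/2 ≈ 5.000
  cycle 1 → 0 → 1: weight = 9, length = 2, mean = 9/2 ≈ 4.500
Minimum mean = 2.000, attained e.g. along the cycle 1 → 1 with weight 2 and length 1. So λ(A) = 2/1 = 2.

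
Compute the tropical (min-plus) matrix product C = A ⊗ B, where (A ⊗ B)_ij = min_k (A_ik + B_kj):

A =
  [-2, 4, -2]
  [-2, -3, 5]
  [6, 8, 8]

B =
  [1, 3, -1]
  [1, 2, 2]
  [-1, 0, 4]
A ⊗ B =
  [-3, -2, -3]
  [-2, -1, -3]
  [7, 8, 5]

Apply the min-plus product entry-by-entry:
  C[0][0] = min over k of (A[0][0] + B[0][0] = -2 + 1 = -1, A[0][1] + B[1][0] = 4 + 1 = 5, A[0][2] + B[2][0] = -2 + -1 = -3) = -3 (attained at k = 2)
  C[0][1] = min over k of (A[0][0] + B[0][1] = -2 + 3 = 1, A[0][1] + B[1][1] = 4 + 2 = 6, A[0][2] + B[2][1] = -2 + 0 = -2) = -2 (attained at k = 2)
  C[0][2] = min over k of (A[0][0] + B[0][2] = -2 + -1 = -3, A[0][1] + B[1][2] = 4 + 2 = 6, A[0][2] + B[2][2] = -2 + 4 = 2) = -3 (attained at k = 0)
  C[1][0] = min over k of (A[1][0] + B[0][0] = -2 + 1 = -1, A[1][1] + B[1][0] = -3 + 1 = -2, A[1][2] + B[2][0] = 5 + -1 = 4) = -2 (attained at k = 1)
  C[1][1] = min over k of (A[1][0] + B[0][1] = -2 + 3 = 1, A[1][1] + B[1][1] = -3 + 2 = -1, A[1][2] + B[2][1] = 5 + 0 = 5) = -1 (attained at k = 1)
  C[1][2] = min over k of (A[1][0] + B[0][2] = -2 + -1 = -3, A[1][1] + B[1][2] = -3 + 2 = -1, A[1][2] + B[2][2] = 5 + 4 = 9) = -3 (attained at k = 0)
  C[2][0] = min over k of (A[2][0] + B[0][0] = 6 + 1 = 7, A[2][1] + B[1][0] = 8 + 1 = 9, A[2][2] + B[2][0] = 8 + -1 = 7) = 7 (attained at k = 0)
  C[2][1] = min over k of (A[2][0] + B[0][1] = 6 + 3 = 9, A[2][1] + B[1][1] = 8 + 2 = 10, A[2][2] + B[2][1] = 8 + 0 = 8) = 8 (attained at k = 2)
  C[2][2] = min over k of (A[2][0] + B[0][2] = 6 + -1 = 5, A[2][1] + B[1][2] = 8 + 2 = 10, A[2][2] + B[2][2] = 8 + 4 = 12) = 5 (attained at k = 0)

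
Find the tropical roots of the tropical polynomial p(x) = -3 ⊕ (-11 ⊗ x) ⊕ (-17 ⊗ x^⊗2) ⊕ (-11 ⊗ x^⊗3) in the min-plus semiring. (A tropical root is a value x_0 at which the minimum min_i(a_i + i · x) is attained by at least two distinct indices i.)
Roots: {-6, 6, 8}

Each tropical root is a break point of the lower envelope of the lines y = a_i + i · x (there are 4 lines, with slopes 0, 1, ..., 3). Only the lines that attain the minimum somewhere contribute to roots; other lines are dominated. Here the surviving (envelope) indices are i = 3, i = 2, i = 1, i = 0.
Intersections between consecutive envelope lines give the roots: for adjacent envelope indices i < j the intersection is x = (a_i − a_j) / (j − i). Reading off the sorted break points: {-6, 6, 8}.
Verification: at each break x_0, at least two indices attain the minimum of min_i(a_i + i · x_0).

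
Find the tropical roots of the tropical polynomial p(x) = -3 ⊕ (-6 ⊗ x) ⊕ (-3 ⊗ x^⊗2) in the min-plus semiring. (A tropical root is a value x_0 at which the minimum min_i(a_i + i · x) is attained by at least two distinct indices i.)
Roots: {-3, 3}

Each tropical root is a break point of the lower envelope of the lines y = a_i + i · x (there are 3 lines, with slopes 0, 1, ..., 2). Only the lines that attain the minimum somewhere contribute to roots; other lines are dominated. Here the surviving (envelope) indices are i = 2, i = 1, i = 0.
Intersections between consecutive envelope lines give the roots: for adjacent envelope indices i < j the intersection is x = (a_i − a_j) / (j − i). Reading off the sorted break points: {-3, 3}.
Verification: at each break x_0, at least two indices attain the minimum of min_i(a_i + i · x_0).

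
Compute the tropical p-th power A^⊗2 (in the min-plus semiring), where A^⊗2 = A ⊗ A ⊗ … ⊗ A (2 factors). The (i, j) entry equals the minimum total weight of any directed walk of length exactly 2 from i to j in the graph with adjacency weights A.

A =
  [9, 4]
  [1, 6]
A^⊗2 =
  [5, 10]
  [7, 5]

Each entry (A^⊗2)_ij equals the minimum over all length-2 walks i = v_0 → v_1 → … → v_2 = j of Σ_t A[v_t][v_{t+1}]. For example, for (i, j) = (0, 1) we minimise over 2 possible intermediate vertex sequences; the minimum is 10, attained along the walk 0 → 1 → 1.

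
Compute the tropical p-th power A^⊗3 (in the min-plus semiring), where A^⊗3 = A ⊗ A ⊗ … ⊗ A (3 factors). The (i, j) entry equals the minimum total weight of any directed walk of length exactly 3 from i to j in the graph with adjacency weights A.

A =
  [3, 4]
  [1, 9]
A^⊗3 =
  [8, 9]
  [6, 8]

Each entry (A^⊗3)_ij equals the minimum over all length-3 walks i = v_0 → v_1 → … → v_3 = j of Σ_t A[v_t][v_{t+1}]. For example, for (i, j) = (0, 1) we minimise over 4 possible intermediate vertex sequences; the minimum is 9, attained along the walk 0 → 1 → 0 → 1.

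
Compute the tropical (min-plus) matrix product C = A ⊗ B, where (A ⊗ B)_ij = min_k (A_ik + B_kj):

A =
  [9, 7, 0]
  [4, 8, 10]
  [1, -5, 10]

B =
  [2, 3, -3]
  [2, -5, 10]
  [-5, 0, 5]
A ⊗ B =
  [-5, 0, 5]
  [5, 3, 1]
  [-3, -10, -2]

Apply the min-plus product entry-by-entry:
  C[0][0] = min over k of (A[0][0] + B[0][0] = 9 + 2 = 11, A[0][1] + B[1][0] = 7 + 2 = 9, A[0][2] + B[2][0] = 0 + -5 = -5) = -5 (attained at k = 2)
  C[0][1] = min over k of (A[0][0] + B[0][1] = 9 + 3 = 12, A[0][1] + B[1][1] = 7 + -5 = 2, A[0][2] + B[2][1] = 0 + 0 = 0) = 0 (attained at k = 2)
  C[0][2] = min over k of (A[0][0] + B[0][2] = 9 + -3 = 6, A[0][1] + B[1][2] = 7 + 10 = 17, A[0][2] + B[2][2] = 0 + 5 = 5) = 5 (attained at k = 2)
  C[1][0] = min over k of (A[1][0] + B[0][0] = 4 + 2 = 6, A[1][1] + B[1][0] = 8 + 2 = 10, A[1][2] + B[2][0] = 10 + -5 = 5) = 5 (attained at k = 2)
  C[1][1] = min over k of (A[1][0] + B[0][1] = 4 + 3 = 7, A[1][1] + B[1][1] = 8 + -5 = 3, A[1][2] + B[2][1] = 10 + 0 = 10) = 3 (attained at k = 1)
  C[1][2] = min over k of (A[1][0] + B[0][2] = 4 + -3 = 1, A[1][1] + B[1][2] = 8 + 10 = 18, A[1][2] + B[2][2] = 10 + 5 = 15) = 1 (attained at k = 0)
  C[2][0] = min over k of (A[2][0] + B[0][0] = 1 + 2 = 3, A[2][1] + B[1][0] = -5 + 2 = -3, A[2][2] + B[2][0] = 10 + -5 = 5) = -3 (attained at k = 1)
  C[2][1] = min over k of (A[2][0] + B[0][1] = 1 + 3 = 4, A[2][1] + B[1][1] = -5 + -5 = -10, A[2][2] + B[2][1] = 10 + 0 = 10) = -10 (attained at k = 1)
  C[2][2] = min over k of (A[2][0] + B[0][2] = 1 + -3 = -2, A[2][1] + B[1][2] = -5 + 10 = 5, A[2][2] + B[2][2] = 10 + 5 = 15) = -2 (attained at k = 0)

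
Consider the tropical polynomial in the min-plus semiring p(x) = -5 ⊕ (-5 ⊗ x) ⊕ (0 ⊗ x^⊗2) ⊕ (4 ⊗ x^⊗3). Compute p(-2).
p(-2) = -7

A tropical monomial a ⊗ x^⊗i evaluates to a + i · x. Evaluating each term at x = -2:
  Term 0 contributes -5 + 0 · -2 = -5
  Term 1 contributes -5 + 1 · -2 = -7
  Term 2 contributes 0 + 2 · -2 = -4
  Term 3 contributes 4 + 3 · -2 = -2
p(-2) = ⊕ of these = min[-5, -7, -4, -2] = -7.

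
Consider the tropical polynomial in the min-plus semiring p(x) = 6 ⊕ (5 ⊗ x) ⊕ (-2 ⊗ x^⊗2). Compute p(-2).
p(-2) = -6

A tropical monomial a ⊗ x^⊗i evaluates to a + i · x. Evaluating each term at x = -2:
  Term 0 contributes 6 + 0 · -2 = 6
  Term 1 contributes 5 + 1 · -2 = 3
  Term 2 contributes -2 + 2 · -2 = -6
p(-2) = ⊕ of these = min[6, 3, -6] = -6.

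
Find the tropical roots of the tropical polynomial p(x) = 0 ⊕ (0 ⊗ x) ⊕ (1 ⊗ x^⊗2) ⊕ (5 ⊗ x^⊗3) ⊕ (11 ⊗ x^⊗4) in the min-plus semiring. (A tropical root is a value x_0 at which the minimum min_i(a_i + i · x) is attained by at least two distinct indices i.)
Roots: {-6, -4, -1, 0}

Each tropical root is a break point of the lower envelope of the lines y = a_i + i · x (there are 5 lines, with slopes 0, 1, ..., 4). Only the lines that attain the minimum somewhere contribute to roots; other lines are dominated. Here the surviving (envelope) indices are i = 4, i = 3, i = 2, i = 1, i = 0.
Intersections between consecutive envelope lines give the roots: for adjacent envelope indices i < j the intersection is x = (a_i − a_j) / (j − i). Reading off the sorted break points: {-6, -4, -1, 0}.
Verification: at each break x_0, at least two indices attain the minimum of min_i(a_i + i · x_0).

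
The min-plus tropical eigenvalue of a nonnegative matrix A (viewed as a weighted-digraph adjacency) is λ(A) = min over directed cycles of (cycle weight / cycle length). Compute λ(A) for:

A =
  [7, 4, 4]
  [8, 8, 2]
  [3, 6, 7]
λ(A) = 3

Enumerate directed cycles and compute their means (weight / length). Sample:
  cycle 0 → 0: weight = 7, length = 1, mean = 7/1 ≈ 7.000
  cycle 1 → 1: weight = 8, length = 1, mean = 8/1 ≈ 8.000
  cycle 2 → 2: weight = 7, length = 1, mean = 7/1 ≈ 7.000
  cycle 0 → 1 → 0: weight = 12, length = 2, mean = 12/2 ≈ 6.000
  cycle 0 → 2 → 0: weight = 7, length = 2, mean = 7/2 ≈ 3.500
  cycle 1 → 0 → 1: weight = 12, length = 2, mean = 12/2 ≈ 6.000
Minimum mean = 3.000, attained e.g. along the cycle 0 → 1 → 2 → 0 with weight 9 and length 3. So λ(A) = 9/3 = 3.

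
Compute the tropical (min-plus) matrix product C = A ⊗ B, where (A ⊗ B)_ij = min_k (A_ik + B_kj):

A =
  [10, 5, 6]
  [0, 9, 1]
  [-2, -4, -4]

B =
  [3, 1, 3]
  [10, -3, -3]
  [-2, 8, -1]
A ⊗ B =
  [4, 2, 2]
  [-1, 1, 0]
  [-6, -7, -7]

Apply the min-plus product entry-by-entry:
  C[0][0] = min over k of (A[0][0] + B[0][0] = 10 + 3 = 13, A[0][1] + B[1][0] = 5 + 10 = 15, A[0][2] + B[2][0] = 6 + -2 = 4) = 4 (attained at k = 2)
  C[0][1] = min over k of (A[0][0] + B[0][1] = 10 + 1 = 11, A[0][1] + B[1][1] = 5 + -3 = 2, A[0][2] + B[2][1] = 6 + 8 = 14) = 2 (attained at k = 1)
  C[0][2] = min over k of (A[0][0] + B[0][2] = 10 + 3 = 13, A[0][1] + B[1][2] = 5 + -3 = 2, A[0][2] + B[2][2] = 6 + -1 = 5) = 2 (attained at k = 1)
  C[1][0] = min over k of (A[1][0] + B[0][0] = 0 + 3 = 3, A[1][1] + B[1][0] = 9 + 10 = 19, A[1][2] + B[2][0] = 1 + -2 = -1) = -1 (attained at k = 2)
  C[1][1] = min over k of (A[1][0] + B[0][1] = 0 + 1 = 1, A[1][1] + B[1][1] = 9 + -3 = 6, A[1][2] + B[2][1] = 1 + 8 = 9) = 1 (attained at k = 0)
  C[1][2] = min over k of (A[1][0] + B[0][2] = 0 + 3 = 3, A[1][1] + B[1][2] = 9 + -3 = 6, A[1][2] + B[2][2] = 1 + -1 = 0) = 0 (attained at k = 2)
  C[2][0] = min over k of (A[2][0] + B[0][0] = -2 + 3 = 1, A[2][1] + B[1][0] = -4 + 10 = 6, A[2][2] + B[2][0] = -4 + -2 = -6) = -6 (attained at k = 2)
  C[2][1] = min over k of (A[2][0] + B[0][1] = -2 + 1 = -1, A[2][1] + B[1][1] = -4 + -3 = -7, A[2][2] + B[2][1] = -4 + 8 = 4) = -7 (attained at k = 1)
  C[2][2] = min over k of (A[2][0] + B[0][2] = -2 + 3 = 1, A[2][1] + B[1][2] = -4 + -3 = -7, A[2][2] + B[2][2] = -4 + -1 = -5) = -7 (attained at k = 1)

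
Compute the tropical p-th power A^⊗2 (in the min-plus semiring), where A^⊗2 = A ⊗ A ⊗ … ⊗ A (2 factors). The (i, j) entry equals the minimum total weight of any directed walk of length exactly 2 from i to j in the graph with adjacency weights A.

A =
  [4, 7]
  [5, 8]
A^⊗2 =
  [8, 11]
  [9, 12]

Each entry (A^⊗2)_ij equals the minimum over all length-2 walks i = v_0 → v_1 → … → v_2 = j of Σ_t A[v_t][v_{t+1}]. For example, for (i, j) = (0, 1) we minimise over 2 possible intermediate vertex sequences; the minimum is 11, attained along the walk 0 → 0 → 1.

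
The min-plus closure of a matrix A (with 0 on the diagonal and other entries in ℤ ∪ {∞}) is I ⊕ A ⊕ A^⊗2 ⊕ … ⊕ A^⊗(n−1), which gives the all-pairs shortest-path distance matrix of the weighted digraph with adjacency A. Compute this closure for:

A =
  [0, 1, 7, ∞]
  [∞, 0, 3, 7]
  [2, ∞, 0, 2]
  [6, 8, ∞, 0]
Closure =
  [0, 1, 4, 6]
  [5, 0, 3, 5]
  [2, 3, 0, 2]
  [6, 7, 10, 0]

This is the Floyd-Warshall all-pairs shortest-path computation. For each intermediate vertex k = 0, 1, …, 3, update dist[i][j] ← min(dist[i][j], dist[i][k] + dist[k][j]). The final matrix gives, for each (i, j), the minimum total weight of any directed path from i to j (possibly empty when i = j).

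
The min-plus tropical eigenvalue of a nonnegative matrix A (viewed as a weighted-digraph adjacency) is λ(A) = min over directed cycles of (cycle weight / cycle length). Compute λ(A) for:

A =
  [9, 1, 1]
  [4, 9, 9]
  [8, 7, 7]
λ(A) = 5/2

Enumerate directed cycles and compute their means (weight / length). Sample:
  cycle 0 → 0: weight = 9, length = 1, mean = 9/1 ≈ 9.000
  cycle 1 → 1: weight = 9, length = 1, mean = 9/1 ≈ 9.000
  cycle 2 → 2: weight = 7, length = 1, mean = 7/1 ≈ 7.000
  cycle 0 → 1 → 0: weight = 5, length = 2, mean = 5/2 ≈ 2.500
  cycle 0 → 2 → 0: weight = 9, length = 2, mean = 9/2 ≈ 4.500
  cycle 1 → 0 → 1: weight = 5, length = 2, mean = 5/2 ≈ 2.500
Minimum mean = 2.500, attained e.g. along the cycle 0 → 1 → 0 with weight 5 and length 2. So λ(A) = 5/2 = 5/2.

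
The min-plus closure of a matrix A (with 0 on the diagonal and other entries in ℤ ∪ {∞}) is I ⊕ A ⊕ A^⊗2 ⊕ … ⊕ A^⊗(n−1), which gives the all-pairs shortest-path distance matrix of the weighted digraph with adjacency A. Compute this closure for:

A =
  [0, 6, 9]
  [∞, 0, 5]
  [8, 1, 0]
Closure =
  [0, 6, 9]
  [13, 0, 5]
  [8, 1, 0]

This is the Floyd-Warshall all-pairs shortest-path computation. For each intermediate vertex k = 0, 1, …, 2, update dist[i][j] ← min(dist[i][j], dist[i][k] + dist[k][j]). The final matrix gives, for each (i, j), the minimum total weight of any directed path from i to j (possibly empty when i = j).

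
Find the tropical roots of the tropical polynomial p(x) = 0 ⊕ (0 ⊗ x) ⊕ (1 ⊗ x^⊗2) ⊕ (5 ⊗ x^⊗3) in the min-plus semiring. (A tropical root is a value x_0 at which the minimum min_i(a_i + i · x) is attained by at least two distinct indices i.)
Roots: {-4, -1, 0}

Each tropical root is a break point of the lower envelope of the lines y = a_i + i · x (there are 4 lines, with slopes 0, 1, ..., 3). Only the lines that attain the minimum somewhere contribute to roots; other lines are dominated. Here the surviving (envelope) indices are i = 3, i = 2, i = 1, i = 0.
Intersections between consecutive envelope lines give the roots: for adjacent envelope indices i < j the intersection is x = (a_i − a_j) / (j − i). Reading off the sorted break points: {-4, -1, 0}.
Verification: at each break x_0, at least two indices attain the minimum of min_i(a_i + i · x_0).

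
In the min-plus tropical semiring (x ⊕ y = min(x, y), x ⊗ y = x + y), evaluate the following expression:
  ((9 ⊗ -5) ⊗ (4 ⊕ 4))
((9 ⊗ -5) ⊗ (4 ⊕ 4)) = 8

Expand innermost to outermost. Recall ⊕ takes the minimum of its arguments and ⊗ takes their sum. Working out the expression ((9 ⊗ -5) ⊗ (4 ⊕ 4)) gives 8.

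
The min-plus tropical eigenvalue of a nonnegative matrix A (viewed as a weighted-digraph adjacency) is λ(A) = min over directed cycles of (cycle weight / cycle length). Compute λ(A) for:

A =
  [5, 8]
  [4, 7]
λ(A) = 5

Enumerate directed cycles and compute their means (weight / length). Sample:
  cycle 0 → 0: weight = 5, length = 1, mean = 5/1 ≈ 5.000
  cycle 1 → 1: weight = 7, length = 1, mean = 7/1 ≈ 7.000
  cycle 0 → 1 → 0: weight = 12, length = 2, mean = 12/2 ≈ 6.000
  cycle 1 → 0 → 1: weight = 12, length = 2, mean = 12/2 ≈ 6.000
Minimum mean = 5.000, attained e.g. along the cycle 0 → 0 with weight 5 and length 1. So λ(A) = 5/1 = 5.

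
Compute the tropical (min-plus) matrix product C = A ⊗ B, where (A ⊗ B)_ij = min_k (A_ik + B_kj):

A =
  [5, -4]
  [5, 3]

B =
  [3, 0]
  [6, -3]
A ⊗ B =
  [2, -7]
  [8, 0]

Apply the min-plus product entry-by-entry:
  C[0][0] = min over k of (A[0][0] + B[0][0] = 5 + 3 = 8, A[0][1] + B[1][0] = -4 + 6 = 2) = 2 (attained at k = 1)
  C[0][1] = min over k of (A[0][0] + B[0][1] = 5 + 0 = 5, A[0][1] + B[1][1] = -4 + -3 = -7) = -7 (attained at k = 1)
  C[1][0] = min over k of (A[1][0] + B[0][0] = 5 + 3 = 8, A[1][1] + B[1][0] = 3 + 6 = 9) = 8 (attained at k = 0)
  C[1][1] = min over k of (A[1][0] + B[0][1] = 5 + 0 = 5, A[1][1] + B[1][1] = 3 + -3 = 0) = 0 (attained at k = 1)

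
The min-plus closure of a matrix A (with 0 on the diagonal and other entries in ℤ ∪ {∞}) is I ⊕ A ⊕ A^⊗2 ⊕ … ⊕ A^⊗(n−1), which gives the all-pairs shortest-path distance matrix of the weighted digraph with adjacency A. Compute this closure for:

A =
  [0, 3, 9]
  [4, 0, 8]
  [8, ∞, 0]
Closure =
  [0, 3, 9]
  [4, 0, 8]
  [8, 11, 0]

This is the Floyd-Warshall all-pairs shortest-path computation. For each intermediate vertex k = 0, 1, …, 2, update dist[i][j] ← min(dist[i][j], dist[i][k] + dist[k][j]). The final matrix gives, for each (i, j), the minimum total weight of any directed path from i to j (possibly empty when i = j).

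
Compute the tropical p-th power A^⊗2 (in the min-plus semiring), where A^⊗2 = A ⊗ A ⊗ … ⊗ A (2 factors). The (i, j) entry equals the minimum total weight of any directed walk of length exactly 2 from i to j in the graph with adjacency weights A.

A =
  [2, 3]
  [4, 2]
A^⊗2 =
  [4, 5]
  [6, 4]

Each entry (A^⊗2)_ij equals the minimum over all length-2 walks i = v_0 → v_1 → … → v_2 = j of Σ_t A[v_t][v_{t+1}]. For example, for (i, j) = (0, 1) we minimise over 2 possible intermediate vertex sequences; the minimum is 5, attained along the walk 0 → 0 → 1.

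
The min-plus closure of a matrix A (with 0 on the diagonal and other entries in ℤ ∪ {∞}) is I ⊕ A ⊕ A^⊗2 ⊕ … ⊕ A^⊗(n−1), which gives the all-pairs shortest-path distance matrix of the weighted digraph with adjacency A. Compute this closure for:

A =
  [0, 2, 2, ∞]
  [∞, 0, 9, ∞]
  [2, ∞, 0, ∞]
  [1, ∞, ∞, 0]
Closure =
  [0, 2, 2, ∞]
  [11, 0, 9, ∞]
  [2, 4, 0, ∞]
  [1, 3, 3, 0]

This is the Floyd-Warshall all-pairs shortest-path computation. For each intermediate vertex k = 0, 1, …, 3, update dist[i][j] ← min(dist[i][j], dist[i][k] + dist[k][j]). The final matrix gives, for each (i, j), the minimum total weight of any directed path from i to j (possibly empty when i = j).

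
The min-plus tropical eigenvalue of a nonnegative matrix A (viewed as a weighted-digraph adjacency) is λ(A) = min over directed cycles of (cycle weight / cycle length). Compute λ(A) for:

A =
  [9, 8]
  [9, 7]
λ(A) = 7

Enumerate directed cycles and compute their means (weight / length). Sample:
  cycle 0 → 0: weight = 9, length = 1, mean = 9/1 ≈ 9.000
  cycle 1 → 1: weight = 7, length = 1, mean = 7/1 ≈ 7.000
  cycle 0 → 1 → 0: weight = 17, length = 2, mean = 17/2 ≈ 8.500
  cycle 1 → 0 → 1: weight = 17, length = 2, mean = 17/2 ≈ 8.500
Minimum mean = 7.000, attained e.g. along the cycle 1 → 1 with weight 7 and length 1. So λ(A) = 7/1 = 7.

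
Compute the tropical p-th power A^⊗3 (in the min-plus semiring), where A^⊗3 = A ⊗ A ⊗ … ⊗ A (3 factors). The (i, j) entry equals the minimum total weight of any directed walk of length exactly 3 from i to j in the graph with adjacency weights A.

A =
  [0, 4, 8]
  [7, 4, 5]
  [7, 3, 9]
A^⊗3 =
  [0, 4, 8]
  [7, 11, 13]
  [7, 11, 12]

Each entry (A^⊗3)_ij equals the minimum over all length-3 walks i = v_0 → v_1 → … → v_3 = j of Σ_t A[v_t][v_{t+1}]. For example, for (i, j) = (0, 2) we minimise over 9 possible intermediate vertex sequences; the minimum is 8, attained along the walk 0 → 0 → 0 → 2.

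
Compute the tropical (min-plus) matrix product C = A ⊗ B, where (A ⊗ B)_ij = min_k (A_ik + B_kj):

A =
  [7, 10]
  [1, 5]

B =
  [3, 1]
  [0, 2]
A ⊗ B =
  [10, 8]
  [4, 2]

Apply the min-plus product entry-by-entry:
  C[0][0] = min over k of (A[0][0] + B[0][0] = 7 + 3 = 10, A[0][1] + B[1][0] = 10 + 0 = 10) = 10 (attained at k = 0)
  C[0][1] = min over k of (A[0][0] + B[0][1] = 7 + 1 = 8, A[0][1] + B[1][1] = 10 + 2 = 12) = 8 (attained at k = 0)
  C[1][0] = min over k of (A[1][0] + B[0][0] = 1 + 3 = 4, A[1][1] + B[1][0] = 5 + 0 = 5) = 4 (attained at k = 0)
  C[1][1] = min over k of (A[1][0] + B[0][1] = 1 + 1 = 2, A[1][1] + B[1][1] = 5 + 2 = 7) = 2 (attained at k = 0)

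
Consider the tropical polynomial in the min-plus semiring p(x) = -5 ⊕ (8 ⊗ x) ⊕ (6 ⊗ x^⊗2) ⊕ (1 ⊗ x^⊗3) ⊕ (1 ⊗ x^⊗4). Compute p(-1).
p(-1) = -5

A tropical monomial a ⊗ x^⊗i evaluates to a + i · x. Evaluating each term at x = -1:
  Term 0 contributes -5 + 0 · -1 = -5
  Term 1 contributes 8 + 1 · -1 = 7
  Term 2 contributes 6 + 2 · -1 = 4
  Term 3 contributes 1 + 3 · -1 = -2
  Term 4 contributes 1 + 4 · -1 = -3
p(-1) = ⊕ of these = min[-5, 7, 4, -2, -3] = -5.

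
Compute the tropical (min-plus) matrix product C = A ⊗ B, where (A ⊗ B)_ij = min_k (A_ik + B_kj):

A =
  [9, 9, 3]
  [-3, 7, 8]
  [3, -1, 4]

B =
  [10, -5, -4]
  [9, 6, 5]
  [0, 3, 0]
A ⊗ B =
  [3, 4, 3]
  [7, -8, -7]
  [4, -2, -1]

Apply the min-plus product entry-by-entry:
  C[0][0] = min over k of (A[0][0] + B[0][0] = 9 + 10 = 19, A[0][1] + B[1][0] = 9 + 9 = 18, A[0][2] + B[2][0] = 3 + 0 = 3) = 3 (attained at k = 2)
  C[0][1] = min over k of (A[0][0] + B[0][1] = 9 + -5 = 4, A[0][1] + B[1][1] = 9 + 6 = 15, A[0][2] + B[2][1] = 3 + 3 = 6) = 4 (attained at k = 0)
  C[0][2] = min over k of (A[0][0] + B[0][2] = 9 + -4 = 5, A[0][1] + B[1][2] = 9 + 5 = 14, A[0][2] + B[2][2] = 3 + 0 = 3) = 3 (attained at k = 2)
  C[1][0] = min over k of (A[1][0] + B[0][0] = -3 + 10 = 7, A[1][1] + B[1][0] = 7 + 9 = 16, A[1][2] + B[2][0] = 8 + 0 = 8) = 7 (attained at k = 0)
  C[1][1] = min over k of (A[1][0] + B[0][1] = -3 + -5 = -8, A[1][1] + B[1][1] = 7 + 6 = 13, A[1][2] + B[2][1] = 8 + 3 = 11) = -8 (attained at k = 0)
  C[1][2] = min over k of (A[1][0] + B[0][2] = -3 + -4 = -7, A[1][1] + B[1][2] = 7 + 5 = 12, A[1][2] + B[2][2] = 8 + 0 = 8) = -7 (attained at k = 0)
  C[2][0] = min over k of (A[2][0] + B[0][0] = 3 + 10 = 13, A[2][1] + B[1][0] = -1 + 9 = 8, A[2][2] + B[2][0] = 4 + 0 = 4) = 4 (attained at k = 2)
  C[2][1] = min over k of (A[2][0] + B[0][1] = 3 + -5 = -2, A[2][1] + B[1][1] = -1 + 6 = 5, A[2][2] + B[2][1] = 4 + 3 = 7) = -2 (attained at k = 0)
  C[2][2] = min over k of (A[2][0] + B[0][2] = 3 + -4 = -1, A[2][1] + B[1][2] = -1 + 5 = 4, A[2][2] + B[2][2] = 4 + 0 = 4) = -1 (attained at k = 0)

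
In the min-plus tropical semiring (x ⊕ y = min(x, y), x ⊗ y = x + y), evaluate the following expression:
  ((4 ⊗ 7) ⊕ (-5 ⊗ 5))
((4 ⊗ 7) ⊕ (-5 ⊗ 5)) = 0

Expand innermost to outermost. Recall ⊕ takes the minimum of its arguments and ⊗ takes their sum. Working out the expression ((4 ⊗ 7) ⊕ (-5 ⊗ 5)) gives 0.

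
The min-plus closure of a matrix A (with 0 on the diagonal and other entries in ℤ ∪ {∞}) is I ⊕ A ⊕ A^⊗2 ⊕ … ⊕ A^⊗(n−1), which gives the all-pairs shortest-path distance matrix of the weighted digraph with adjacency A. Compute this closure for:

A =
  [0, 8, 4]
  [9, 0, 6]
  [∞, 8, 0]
Closure =
  [0, 8, 4]
  [9, 0, 6]
  [17, 8, 0]

This is the Floyd-Warshall all-pairs shortest-path computation. For each intermediate vertex k = 0, 1, …, 2, update dist[i][j] ← min(dist[i][j], dist[i][k] + dist[k][j]). The final matrix gives, for each (i, j), the minimum total weight of any directed path from i to j (possibly empty when i = j).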